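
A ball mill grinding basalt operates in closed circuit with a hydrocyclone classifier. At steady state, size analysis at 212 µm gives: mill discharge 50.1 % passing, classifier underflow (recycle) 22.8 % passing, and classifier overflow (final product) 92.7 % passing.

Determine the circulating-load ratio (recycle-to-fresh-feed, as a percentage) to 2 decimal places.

CL = 156.04 %

Two-product formula at 212 µm:
d + r·d = r·u + o → r(d−u) = o−d
r = (92.7 − 50.1)/(50.1 − 22.8) = 42.6/27.3 = 1.5604
CL = 100·r = 156.04 %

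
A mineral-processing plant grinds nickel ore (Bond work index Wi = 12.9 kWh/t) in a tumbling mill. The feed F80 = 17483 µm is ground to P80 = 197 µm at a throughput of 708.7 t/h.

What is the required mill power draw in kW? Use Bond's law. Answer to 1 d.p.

P = 5822.1 kW

W = 10 Wi (P80^-0.5 − F80^-0.5)
W = 10·12.9·(1/√197 − 1/√17483) = 10·12.9·(0.063684) = 8.2152 kWh/t
P = W·T = 8.2152·708.7 = 5822.1 kW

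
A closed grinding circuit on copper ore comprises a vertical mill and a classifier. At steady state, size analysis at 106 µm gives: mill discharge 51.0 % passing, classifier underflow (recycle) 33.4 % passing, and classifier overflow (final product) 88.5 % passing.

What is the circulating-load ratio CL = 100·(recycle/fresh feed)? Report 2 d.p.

Balance %-passing 106 µm (r = R/F):
Fd + Rd = Ru + Fo ⇒ R/F = (o−d)/(d−u)
r = (88.5 − 51.0)/(51.0 − 33.4) = 37.5/17.6 = 2.1307
CL = 100·r = 213.07 %

CL = 213.07 %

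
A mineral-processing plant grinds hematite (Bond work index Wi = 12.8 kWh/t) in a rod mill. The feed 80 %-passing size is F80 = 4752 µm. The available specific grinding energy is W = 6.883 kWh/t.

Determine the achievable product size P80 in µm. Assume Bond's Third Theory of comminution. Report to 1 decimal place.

P80 = 214.5 µm

Bond:  W = 10 Wi (1/√P − 1/√F)
P80^(−½) = W/(10 Wi) + F80^(−½)
  = 6.8830/(10·12.8) + 1/√4752 = 0.053773 + 0.014506 = 0.068280
P80 = (1/0.068280)² = 14.6456² = 214.49 µm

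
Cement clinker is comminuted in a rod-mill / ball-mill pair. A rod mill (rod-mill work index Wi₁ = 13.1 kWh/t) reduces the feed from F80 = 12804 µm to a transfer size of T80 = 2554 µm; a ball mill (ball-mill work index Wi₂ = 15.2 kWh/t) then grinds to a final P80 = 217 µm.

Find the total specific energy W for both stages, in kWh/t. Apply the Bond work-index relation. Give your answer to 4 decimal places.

W = 8.7452 kWh/t

W = 10·Wi·[P80^(−½) − F80^(−½)]
Stage 1 (12804→2554 µm, Wi₁=13.1): W₁ = 10·13.1·(0.019787 − 0.008837) = 1.4344 kWh/t
Stage 2 (2554→217 µm, Wi₂=15.2): W₂ = 10·15.2·(0.067884 − 0.019787) = 7.3107 kWh/t
W = W₁ + W₂ = 1.4344 + 7.3107 = 8.7452 kWh/t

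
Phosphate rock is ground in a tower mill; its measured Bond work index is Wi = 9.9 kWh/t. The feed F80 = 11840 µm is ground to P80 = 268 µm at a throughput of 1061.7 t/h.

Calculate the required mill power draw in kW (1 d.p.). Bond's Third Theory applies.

P = 5454.5 kW

W = 10 Wi (P80^-0.5 − F80^-0.5)
W = 10·9.9·(1/√268 − 1/√11840) = 10·9.9·(0.051895) = 5.1376 kWh/t
P_mill = W·ṁ = 5.1376·1061.7 = 5454.5 kW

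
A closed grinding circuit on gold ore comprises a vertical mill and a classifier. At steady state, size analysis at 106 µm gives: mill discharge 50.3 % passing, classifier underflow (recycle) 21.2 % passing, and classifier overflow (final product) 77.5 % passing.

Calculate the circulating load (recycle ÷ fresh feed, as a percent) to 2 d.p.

CL = 93.47 %

Two-product formula at 106 µm:
(1+r)·d = r·u + o ⇒ r = (o−d)/(d−u)
r = (77.5 − 50.3)/(50.3 − 21.2) = 27.2/29.1 = 0.9347
CL = 100·r = 93.47 %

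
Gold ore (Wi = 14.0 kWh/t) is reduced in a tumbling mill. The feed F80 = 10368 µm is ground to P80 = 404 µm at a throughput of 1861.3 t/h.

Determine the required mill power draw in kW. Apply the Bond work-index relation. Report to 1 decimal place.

Bond:  W = 10 Wi (1/√P − 1/√F)
W = 10·14.0·(1/√404 − 1/√10368) = 10·14.0·(0.039931) = 5.5903 kWh/t
P_mill = W·ṁ = 5.5903·1861.3 = 10405.3 kW

P = 10405.3 kW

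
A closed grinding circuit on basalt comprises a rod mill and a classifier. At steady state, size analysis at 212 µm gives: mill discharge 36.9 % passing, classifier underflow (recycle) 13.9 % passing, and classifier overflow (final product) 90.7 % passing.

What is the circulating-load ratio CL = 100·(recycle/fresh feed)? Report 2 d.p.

Balance %-passing 212 µm (r = R/F):
r = (o − d)/(d − u)
r = (90.7 − 36.9)/(36.9 − 13.9) = 53.8/23.0 = 2.3391
CL = 100·r = 233.91 %

CL = 233.91 %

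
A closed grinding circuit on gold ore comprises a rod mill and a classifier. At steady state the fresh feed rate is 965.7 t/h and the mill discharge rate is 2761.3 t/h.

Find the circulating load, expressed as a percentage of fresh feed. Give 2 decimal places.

CL = 185.94 %

Steady state: M = F + R.
R = M − F = 2761.3 − 965.7 = 1795.6 t/h
CL = 100·R/F = 100·1795.6/965.7 = 185.94 %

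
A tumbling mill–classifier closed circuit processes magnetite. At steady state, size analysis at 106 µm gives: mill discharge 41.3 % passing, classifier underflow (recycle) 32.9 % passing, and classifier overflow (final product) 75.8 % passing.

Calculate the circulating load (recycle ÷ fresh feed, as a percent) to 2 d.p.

CL = 410.71 %

Balance %-passing 106 µm (r = R/F):
r = (o − d)/(d − u)
r = (75.8 − 41.3)/(41.3 − 32.9) = 34.5/8.4 = 4.1071
CL = 100·r = 410.71 %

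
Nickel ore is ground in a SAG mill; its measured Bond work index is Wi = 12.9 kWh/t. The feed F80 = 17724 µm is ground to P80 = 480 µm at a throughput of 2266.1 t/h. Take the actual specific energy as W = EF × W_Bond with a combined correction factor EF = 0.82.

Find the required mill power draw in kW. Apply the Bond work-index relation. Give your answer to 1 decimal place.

P = 9140.6 kW

W = 10 Wi (1/√P80 − 1/√F80)  [Bond]
W = 10·12.9·(1/√480 − 1/√17724) = 10·12.9·(0.038132) = 4.9191 kWh/t
W_actual = 0.82 × 4.9191 = 4.0336 kWh/t
P_mill = W·ṁ = 4.0336·2266.1 = 9140.6 kW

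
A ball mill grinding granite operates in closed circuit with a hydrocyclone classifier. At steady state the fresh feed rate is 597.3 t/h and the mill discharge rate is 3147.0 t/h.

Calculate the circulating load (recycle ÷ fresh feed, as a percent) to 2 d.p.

CL = 426.87 %

Discharge = new feed + return, hence
R = M − F = 3147.0 − 597.3 = 2549.7 t/h
CL = 100·R/F = 100·2549.7/597.3 = 426.87 %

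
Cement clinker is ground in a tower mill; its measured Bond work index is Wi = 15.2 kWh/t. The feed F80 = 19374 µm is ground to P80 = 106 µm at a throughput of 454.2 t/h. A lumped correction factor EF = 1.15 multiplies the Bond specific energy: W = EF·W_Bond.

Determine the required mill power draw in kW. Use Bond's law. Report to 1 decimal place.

W = 10 Wi (1/√P80 − 1/√F80)  [Bond]
W = 10·15.2·(1/√106 − 1/√19374) = 10·15.2·(0.089944) = 13.6715 kWh/t
W_actual = 1.15 × 13.6715 = 15.7222 kWh/t
Mill draw = 15.7222 × 454.2 = 7141.0 kW

P = 7141.0 kW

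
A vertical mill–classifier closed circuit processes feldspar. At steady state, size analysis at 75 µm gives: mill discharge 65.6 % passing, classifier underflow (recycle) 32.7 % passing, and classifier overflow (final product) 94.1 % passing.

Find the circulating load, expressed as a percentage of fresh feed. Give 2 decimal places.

CL = 86.63 %

Let r = R/F. Size balance at 75 µm:
(1+r)d = ru + o → r = (o−d)/(d−u)
r = (94.1 − 65.6)/(65.6 − 32.7) = 28.5/32.9 = 0.8663
CL = 100·r = 86.63 %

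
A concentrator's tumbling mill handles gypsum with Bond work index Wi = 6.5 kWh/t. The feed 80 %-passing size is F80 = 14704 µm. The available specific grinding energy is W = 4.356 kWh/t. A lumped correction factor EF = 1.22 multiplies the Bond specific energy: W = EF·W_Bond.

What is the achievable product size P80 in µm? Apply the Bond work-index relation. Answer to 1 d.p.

P80 = 250.5 µm

Bond: W = 10·Wi·(1/√P80 − 1/√F80)
W_Bond = W / EF = 4.356 / 1.22 = 3.5705 kWh/t
⇒ 1/√P80 = W_Bond/(10·Wi) + 1/√F80
  = 3.5705/(10·6.5) + 1/√14704 = 0.054931 + 0.008247 = 0.063177
P80 = (1/0.063177)² = 15.8284² = 250.54 µm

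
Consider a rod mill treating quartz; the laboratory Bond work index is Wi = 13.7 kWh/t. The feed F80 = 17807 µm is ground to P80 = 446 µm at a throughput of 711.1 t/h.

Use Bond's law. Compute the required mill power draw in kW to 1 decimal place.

W_Bond = 10·Wi·(1/√P₈₀ − 1/√F₈₀)
W = 10·13.7·(1/√446 − 1/√17807) = 10·13.7·(0.039858) = 5.4605 kWh/t
Mill draw = 5.4605 × 711.1 = 3882.9 kW

P = 3882.9 kW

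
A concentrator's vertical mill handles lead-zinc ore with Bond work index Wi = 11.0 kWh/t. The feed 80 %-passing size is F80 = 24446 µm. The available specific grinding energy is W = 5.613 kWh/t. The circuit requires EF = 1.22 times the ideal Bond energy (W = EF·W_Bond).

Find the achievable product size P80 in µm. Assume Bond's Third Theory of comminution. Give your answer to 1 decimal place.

P80 = 430.1 µm

W_Bond = 10·Wi·(1/√P₈₀ − 1/√F₈₀)
W_Bond = W / EF = 5.613 / 1.22 = 4.6008 kWh/t
⇒ 1/√P80 = W_Bond/(10·Wi) + 1/√F80
  = 4.6008/(10·11.0) + 1/√24446 = 0.041826 + 0.006396 = 0.048221
P80 = (1/0.048221)² = 20.7377² = 430.05 µm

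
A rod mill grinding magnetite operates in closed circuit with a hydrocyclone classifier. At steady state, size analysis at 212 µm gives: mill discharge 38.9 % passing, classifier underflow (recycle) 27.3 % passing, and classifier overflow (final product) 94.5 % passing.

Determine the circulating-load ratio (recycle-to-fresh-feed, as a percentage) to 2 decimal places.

Classifier node, passing 212 µm:
r = (o − d)/(d − u)
r = (94.5 − 38.9)/(38.9 − 27.3) = 55.6/11.6 = 4.7931
CL = 100·r = 479.31 %

CL = 479.31 %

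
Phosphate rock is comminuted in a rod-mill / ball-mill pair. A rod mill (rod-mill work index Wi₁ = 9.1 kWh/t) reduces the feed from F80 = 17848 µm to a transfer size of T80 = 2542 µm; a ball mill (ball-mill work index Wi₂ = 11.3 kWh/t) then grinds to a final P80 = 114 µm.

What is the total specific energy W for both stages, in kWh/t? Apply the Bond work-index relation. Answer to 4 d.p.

W = 10·Wi·[P80^(−½) − F80^(−½)]
Stage 1 (17848→2542 µm, Wi₁=9.1): W₁ = 10·9.1·(0.019834 − 0.007485) = 1.1237 kWh/t
Stage 2 (2542→114 µm, Wi₂=11.3): W₂ = 10·11.3·(0.093659 − 0.019834) = 8.3422 kWh/t
W = W₁ + W₂ = 1.1237 + 8.3422 = 9.4659 kWh/t

W = 9.4659 kWh/t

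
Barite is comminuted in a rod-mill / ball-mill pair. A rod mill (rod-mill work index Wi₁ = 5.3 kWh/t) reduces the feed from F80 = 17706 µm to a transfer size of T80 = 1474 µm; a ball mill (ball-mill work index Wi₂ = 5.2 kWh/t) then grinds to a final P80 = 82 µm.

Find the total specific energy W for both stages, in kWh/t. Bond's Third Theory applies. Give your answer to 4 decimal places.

W = 10 Wi / √P80 − 10 Wi / √F80
Stage 1 (17706→1474 µm, Wi₁=5.3): W₁ = 10·5.3·(0.026047 − 0.007515) = 0.9822 kWh/t
Stage 2 (1474→82 µm, Wi₂=5.2): W₂ = 10·5.2·(0.110432 − 0.026047) = 4.3880 kWh/t
W = W₁ + W₂ = 0.9822 + 4.3880 = 5.3702 kWh/t

W = 5.3702 kWh/t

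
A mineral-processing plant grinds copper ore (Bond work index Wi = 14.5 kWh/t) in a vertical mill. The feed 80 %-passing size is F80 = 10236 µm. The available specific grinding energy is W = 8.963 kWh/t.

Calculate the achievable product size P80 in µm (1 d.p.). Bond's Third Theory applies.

P80 = 194.5 µm

W = 10 Wi (P80^-0.5 − F80^-0.5)
1/√P80 = 1/√F80 + W/(10·Wi)
  = 8.9630/(10·14.5) + 1/√10236 = 0.061814 + 0.009884 = 0.071698
P80 = (1/0.071698)² = 13.9474² = 194.53 µm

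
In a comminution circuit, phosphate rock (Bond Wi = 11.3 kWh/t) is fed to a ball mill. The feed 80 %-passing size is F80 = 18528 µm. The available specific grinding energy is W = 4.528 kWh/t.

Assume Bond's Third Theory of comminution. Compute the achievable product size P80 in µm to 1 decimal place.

P80 = 444.8 µm

W = 10·Wi·(P80^(-½) − F80^(-½))
⇒ 1/√P80 = W/(10·Wi) + 1/√F80
  = 4.5280/(10·11.3) + 1/√18528 = 0.040071 + 0.007347 = 0.047417
P80 = (1/0.047417)² = 21.0893² = 444.76 µm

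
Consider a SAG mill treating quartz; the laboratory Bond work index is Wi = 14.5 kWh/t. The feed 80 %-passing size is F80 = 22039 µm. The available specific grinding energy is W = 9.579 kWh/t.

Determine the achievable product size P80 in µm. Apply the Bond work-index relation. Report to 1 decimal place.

W = 10·Wi·(P80^(-½) − F80^(-½))
P80^-0.5 = F80^-0.5 + W/(10 Wi)
  = 9.5790/(10·14.5) + 1/√22039 = 0.066062 + 0.006736 = 0.072798
P80 = (1/0.072798)² = 13.7366² = 188.69 µm

P80 = 188.7 µm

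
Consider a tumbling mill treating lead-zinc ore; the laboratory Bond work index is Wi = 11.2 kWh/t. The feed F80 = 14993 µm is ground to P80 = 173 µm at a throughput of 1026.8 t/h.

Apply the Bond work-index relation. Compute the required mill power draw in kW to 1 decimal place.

W = 10·Wi·(P80^(-½) − F80^(-½))
W = 10·11.2·(1/√173 − 1/√14993) = 10·11.2·(0.067862) = 7.6005 kWh/t
P_mill = W·ṁ = 7.6005·1026.8 = 7804.2 kW

P = 7804.2 kW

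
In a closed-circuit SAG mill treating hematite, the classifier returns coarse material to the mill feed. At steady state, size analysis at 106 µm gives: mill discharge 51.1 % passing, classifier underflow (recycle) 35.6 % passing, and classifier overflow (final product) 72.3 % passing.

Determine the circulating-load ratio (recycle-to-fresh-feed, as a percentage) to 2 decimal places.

CL = 136.77 %

Balance %-passing 106 µm (r = R/F):
r = (o − d)/(d − u)
r = (72.3 − 51.1)/(51.1 − 35.6) = 21.2/15.5 = 1.3677
CL = 100·r = 136.77 %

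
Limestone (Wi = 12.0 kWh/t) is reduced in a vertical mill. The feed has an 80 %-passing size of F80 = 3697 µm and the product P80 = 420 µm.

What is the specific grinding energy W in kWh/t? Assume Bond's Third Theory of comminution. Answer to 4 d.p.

W = 10 Wi / √P80 − 10 Wi / √F80
1/√420 = 0.048795;  1/√3697 = 0.016447
W = 10·12.0·(0.048795 − 0.016447) = 3.8818 kWh/t

W = 3.8818 kWh/t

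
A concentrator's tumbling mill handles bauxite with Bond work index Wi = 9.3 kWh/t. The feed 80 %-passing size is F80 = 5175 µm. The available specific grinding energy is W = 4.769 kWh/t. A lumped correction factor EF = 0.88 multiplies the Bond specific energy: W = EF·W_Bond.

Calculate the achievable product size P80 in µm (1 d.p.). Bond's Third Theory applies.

P80 = 192.0 µm

W = 10 Wi / √P80 − 10 Wi / √F80
W_Bond = W / EF = 4.769 / 0.88 = 5.4193 kWh/t
P80^-0.5 = F80^-0.5 + W_Bond/(10 Wi)
  = 5.4193/(10·9.3) + 1/√5175 = 0.058272 + 0.013901 = 0.072173
P80 = (1/0.072173)² = 13.8556² = 191.98 µm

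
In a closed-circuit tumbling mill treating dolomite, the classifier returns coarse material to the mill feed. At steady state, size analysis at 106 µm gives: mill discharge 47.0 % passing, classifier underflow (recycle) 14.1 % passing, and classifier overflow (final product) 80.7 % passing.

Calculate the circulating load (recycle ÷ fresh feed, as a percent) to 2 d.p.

CL = 102.43 %

Two-product formula at 106 µm:
Fd + Rd = Ru + Fo ⇒ R/F = (o−d)/(d−u)
r = (80.7 − 47.0)/(47.0 − 14.1) = 33.7/32.9 = 1.0243
CL = 100·r = 102.43 %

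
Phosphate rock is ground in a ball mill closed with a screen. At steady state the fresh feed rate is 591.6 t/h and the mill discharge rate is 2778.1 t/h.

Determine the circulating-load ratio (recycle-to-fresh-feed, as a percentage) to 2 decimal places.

M = F + R at steady state, so:
R = M − F = 2778.1 − 591.6 = 2186.5 t/h
CL = 100·R/F = 100·2186.5/591.6 = 369.59 %

CL = 369.59 %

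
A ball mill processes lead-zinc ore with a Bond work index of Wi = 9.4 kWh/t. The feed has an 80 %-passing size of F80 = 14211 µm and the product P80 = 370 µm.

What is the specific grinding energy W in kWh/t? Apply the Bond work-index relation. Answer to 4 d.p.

Bond:  W = 10 Wi (1/√P − 1/√F)
1/√370 = 0.051988;  1/√14211 = 0.008389
W = 10·9.4·(0.051988 − 0.008389) = 4.0983 kWh/t

W = 4.0983 kWh/t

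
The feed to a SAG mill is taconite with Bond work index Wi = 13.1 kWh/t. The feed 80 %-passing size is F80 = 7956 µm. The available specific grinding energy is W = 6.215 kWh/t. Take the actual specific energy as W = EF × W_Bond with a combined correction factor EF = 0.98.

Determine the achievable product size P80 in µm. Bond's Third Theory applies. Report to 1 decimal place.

W = 10 Wi / √P80 − 10 Wi / √F80
W_Bond = W / EF = 6.215 / 0.98 = 6.3418 kWh/t
⇒ 1/√P80 = W_Bond/(10·Wi) + 1/√F80
  = 6.3418/(10·13.1) + 1/√7956 = 0.048411 + 0.011211 = 0.059622
P80 = (1/0.059622)² = 16.7723² = 281.31 µm

P80 = 281.3 µm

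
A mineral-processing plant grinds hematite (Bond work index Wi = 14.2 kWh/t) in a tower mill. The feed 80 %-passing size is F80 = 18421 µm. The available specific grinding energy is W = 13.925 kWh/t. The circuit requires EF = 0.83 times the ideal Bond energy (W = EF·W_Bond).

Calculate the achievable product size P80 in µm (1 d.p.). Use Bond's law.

W = 10 Wi / √P80 − 10 Wi / √F80
W_Bond = W / EF = 13.925 / 0.83 = 16.7771 kWh/t
P80^(−½) = W_Bond/(10 Wi) + F80^(−½)
  = 16.7771/(10·14.2) + 1/√18421 = 0.118149 + 0.007368 = 0.125517
P80 = (1/0.125517)² = 7.9671² = 63.47 µm

P80 = 63.5 µm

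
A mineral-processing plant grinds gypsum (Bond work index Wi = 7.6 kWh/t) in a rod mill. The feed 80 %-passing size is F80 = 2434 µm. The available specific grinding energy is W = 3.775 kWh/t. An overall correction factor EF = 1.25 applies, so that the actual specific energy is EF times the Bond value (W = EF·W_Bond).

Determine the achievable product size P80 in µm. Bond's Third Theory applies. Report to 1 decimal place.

W_Bond = 10·Wi·(1/√P₈₀ − 1/√F₈₀)
W_Bond = W / EF = 3.775 / 1.25 = 3.0200 kWh/t
P80^(−½) = W_Bond/(10 Wi) + F80^(−½)
  = 3.0200/(10·7.6) + 1/√2434 = 0.039737 + 0.020269 = 0.060006
P80 = (1/0.060006)² = 16.6649² = 277.72 µm

P80 = 277.7 µm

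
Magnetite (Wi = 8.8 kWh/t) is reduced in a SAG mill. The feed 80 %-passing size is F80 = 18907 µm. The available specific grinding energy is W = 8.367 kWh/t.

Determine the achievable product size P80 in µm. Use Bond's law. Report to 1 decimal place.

W = 10·Wi·(P80^(-½) − F80^(-½))
⇒ 1/√P80 = W/(10·Wi) + 1/√F80
  = 8.3670/(10·8.8) + 1/√18907 = 0.095080 + 0.007273 = 0.102352
P80 = (1/0.102352)² = 9.7702² = 95.46 µm

P80 = 95.5 µm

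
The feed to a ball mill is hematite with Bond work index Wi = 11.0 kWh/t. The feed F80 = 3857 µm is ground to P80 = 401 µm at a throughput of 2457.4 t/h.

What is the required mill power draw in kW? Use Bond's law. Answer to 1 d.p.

Bond: W = 10·Wi·(1/√P80 − 1/√F80)
W = 10·11.0·(1/√401 − 1/√3857) = 10·11.0·(0.033836) = 3.7219 kWh/t
Power = W × throughput = 3.7219 kWh/t × 2457.4 t/h = 9146.3 kW

P = 9146.3 kW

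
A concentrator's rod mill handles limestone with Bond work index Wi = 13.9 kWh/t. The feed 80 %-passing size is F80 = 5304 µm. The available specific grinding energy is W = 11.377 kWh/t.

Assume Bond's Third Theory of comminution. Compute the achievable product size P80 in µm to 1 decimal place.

P80 = 109.5 µm

W = 10·Wi·(P80^(-½) − F80^(-½))
⇒ 1/√P80 = W/(10·Wi) + 1/√F80
  = 11.3770/(10·13.9) + 1/√5304 = 0.081849 + 0.013731 = 0.095580
P80 = (1/0.095580)² = 10.4625² = 109.46 µm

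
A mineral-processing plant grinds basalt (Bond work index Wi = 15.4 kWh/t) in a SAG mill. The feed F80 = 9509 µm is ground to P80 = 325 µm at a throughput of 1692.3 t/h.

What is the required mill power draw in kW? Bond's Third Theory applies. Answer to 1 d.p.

W = 10·Wi·(P80^(-½) − F80^(-½))
W = 10·15.4·(1/√325 − 1/√9509) = 10·15.4·(0.045215) = 6.9631 kWh/t
P_mill = W·ṁ = 6.9631·1692.3 = 11783.7 kW

P = 11783.7 kW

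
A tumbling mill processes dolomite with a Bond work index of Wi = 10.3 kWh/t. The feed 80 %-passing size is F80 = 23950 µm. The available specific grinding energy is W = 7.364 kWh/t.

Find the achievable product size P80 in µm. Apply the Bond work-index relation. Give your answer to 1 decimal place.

P80 = 164.5 µm

W_Bond = 10·Wi·(1/√P₈₀ − 1/√F₈₀)
P80^-0.5 = F80^-0.5 + W/(10 Wi)
  = 7.3640/(10·10.3) + 1/√23950 = 0.071495 + 0.006462 = 0.077957
P80 = (1/0.077957)² = 12.8276² = 164.55 µm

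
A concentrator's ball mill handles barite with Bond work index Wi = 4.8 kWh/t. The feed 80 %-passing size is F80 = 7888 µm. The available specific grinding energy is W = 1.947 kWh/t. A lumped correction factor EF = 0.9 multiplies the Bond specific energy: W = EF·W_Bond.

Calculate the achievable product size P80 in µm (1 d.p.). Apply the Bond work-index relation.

P80 = 315.2 µm

W = 10·Wi·[P80^(−½) − F80^(−½)]
W_Bond = W / EF = 1.947 / 0.9 = 2.1633 kWh/t
⇒ 1/√P80 = W_Bond/(10 Wi) + 1/√F80
  = 2.1633/(10·4.8) + 1/√7888 = 0.045069 + 0.011259 = 0.056329
P80 = (1/0.056329)² = 17.7529² = 315.16 µm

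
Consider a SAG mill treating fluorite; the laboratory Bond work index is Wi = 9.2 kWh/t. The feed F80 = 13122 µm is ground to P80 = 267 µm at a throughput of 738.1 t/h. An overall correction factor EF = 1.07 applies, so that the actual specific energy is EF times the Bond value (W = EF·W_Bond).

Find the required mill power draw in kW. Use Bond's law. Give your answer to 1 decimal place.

Bond: W = 10·Wi·(1/√P80 − 1/√F80)
W = 10·9.2·(1/√267 − 1/√13122) = 10·9.2·(0.052469) = 4.8272 kWh/t
With EF = 1.07: W = 4.8272·1.07 = 5.1651 kWh/t
Mill draw = 5.1651 × 738.1 = 3812.3 kW

P = 3812.3 kW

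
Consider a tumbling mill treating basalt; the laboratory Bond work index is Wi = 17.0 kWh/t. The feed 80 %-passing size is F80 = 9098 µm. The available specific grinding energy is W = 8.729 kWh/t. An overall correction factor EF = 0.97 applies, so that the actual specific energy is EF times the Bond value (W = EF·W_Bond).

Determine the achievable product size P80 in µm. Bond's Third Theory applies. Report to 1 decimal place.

Bond: W = 10·Wi·(1/√P80 − 1/√F80)
W_Bond = W / EF = 8.729 / 0.97 = 8.9990 kWh/t
⇒ 1/√P80 = W_Bond/(10 Wi) + 1/√F80
  = 8.9990/(10·17.0) + 1/√9098 = 0.052935 + 0.010484 = 0.063419
P80 = (1/0.063419)² = 15.7681² = 248.63 µm

P80 = 248.6 µm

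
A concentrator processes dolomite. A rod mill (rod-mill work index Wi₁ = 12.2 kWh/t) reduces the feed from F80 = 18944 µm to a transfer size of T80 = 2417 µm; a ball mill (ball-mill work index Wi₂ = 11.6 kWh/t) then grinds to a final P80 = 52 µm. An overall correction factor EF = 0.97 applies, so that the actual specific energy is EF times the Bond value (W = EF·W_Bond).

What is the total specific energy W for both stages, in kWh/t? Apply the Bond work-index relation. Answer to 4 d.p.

W_Bond = 10·Wi·(1/√P₈₀ − 1/√F₈₀)
Stage 1 (18944→2417 µm, Wi₁=12.2): W₁ = 10·12.2·(0.020341 − 0.007265) = 1.5952 kWh/t
Stage 2 (2417→52 µm, Wi₂=11.6): W₂ = 10·11.6·(0.138675 − 0.020341) = 13.7268 kWh/t
W = W₁ + W₂ = 1.5952 + 13.7268 = 15.3220 kWh/t
Corrected W = EF·W_Bond = 0.97·15.3220 = 14.8623 kWh/t

W = 14.8623 kWh/t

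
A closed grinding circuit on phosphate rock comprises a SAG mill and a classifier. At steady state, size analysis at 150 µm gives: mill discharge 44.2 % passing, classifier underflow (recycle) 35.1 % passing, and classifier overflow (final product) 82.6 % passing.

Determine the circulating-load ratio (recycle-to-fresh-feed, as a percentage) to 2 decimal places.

Let r = R/F. Size balance at 150 µm:
(1+r)·d = r·u + o ⇒ r = (o−d)/(d−u)
r = (82.6 − 44.2)/(44.2 − 35.1) = 38.4/9.1 = 4.2198
CL = 100·r = 421.98 %

CL = 421.98 %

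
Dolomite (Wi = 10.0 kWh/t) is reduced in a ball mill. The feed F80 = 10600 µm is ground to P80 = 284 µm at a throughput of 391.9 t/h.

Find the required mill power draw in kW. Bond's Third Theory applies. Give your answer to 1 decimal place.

P = 1944.9 kW

Bond:  W = 10 Wi (1/√P − 1/√F)
W = 10·10.0·(1/√284 − 1/√10600) = 10·10.0·(0.049626) = 4.9626 kWh/t
P = W·T = 4.9626·391.9 = 1944.9 kW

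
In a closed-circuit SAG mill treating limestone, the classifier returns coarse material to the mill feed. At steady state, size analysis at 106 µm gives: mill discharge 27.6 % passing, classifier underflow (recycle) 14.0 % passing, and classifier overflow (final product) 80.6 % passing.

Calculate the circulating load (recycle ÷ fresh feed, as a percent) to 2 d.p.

Mass balance on the −106 µm fraction:
(1+r)d = ru + o → r = (o−d)/(d−u)
r = (80.6 − 27.6)/(27.6 − 14.0) = 53.0/13.6 = 3.8971
CL = 100·r = 389.71 %

CL = 389.71 %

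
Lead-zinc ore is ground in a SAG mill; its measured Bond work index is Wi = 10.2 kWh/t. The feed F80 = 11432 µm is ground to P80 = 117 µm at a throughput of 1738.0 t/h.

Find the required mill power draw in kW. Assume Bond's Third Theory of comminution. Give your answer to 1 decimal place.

P = 14731.2 kW

W = 10 Wi / √P80 − 10 Wi / √F80
W = 10·10.2·(1/√117 − 1/√11432) = 10·10.2·(0.083097) = 8.4759 kWh/t
Power = W × throughput = 8.4759 kWh/t × 1738.0 t/h = 14731.2 kW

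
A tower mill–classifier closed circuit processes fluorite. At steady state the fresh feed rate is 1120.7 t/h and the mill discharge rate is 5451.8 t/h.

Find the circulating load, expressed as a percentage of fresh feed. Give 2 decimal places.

CL = 386.46 %

M = F + R at steady state, so:
R = M − F = 5451.8 − 1120.7 = 4331.1 t/h
CL = 100·R/F = 100·4331.1/1120.7 = 386.46 %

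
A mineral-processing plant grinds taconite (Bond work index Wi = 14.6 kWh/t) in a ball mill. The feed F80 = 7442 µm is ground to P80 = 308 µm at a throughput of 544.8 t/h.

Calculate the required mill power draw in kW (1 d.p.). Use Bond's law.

W_Bond = 10·Wi·(1/√P₈₀ − 1/√F₈₀)
W = 10·14.6·(1/√308 − 1/√7442) = 10·14.6·(0.045388) = 6.6267 kWh/t
Mill draw = 6.6267 × 544.8 = 3610.2 kW

P = 3610.2 kW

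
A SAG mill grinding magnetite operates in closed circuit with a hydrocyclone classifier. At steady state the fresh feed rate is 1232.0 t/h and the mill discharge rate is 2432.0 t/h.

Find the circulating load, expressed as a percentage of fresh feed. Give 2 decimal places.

CL = 97.40 %

Mill node: discharge = fresh + recycle.
R = M − F = 2432.0 − 1232.0 = 1200.0 t/h
CL = 100·R/F = 100·1200.0/1232.0 = 97.40 %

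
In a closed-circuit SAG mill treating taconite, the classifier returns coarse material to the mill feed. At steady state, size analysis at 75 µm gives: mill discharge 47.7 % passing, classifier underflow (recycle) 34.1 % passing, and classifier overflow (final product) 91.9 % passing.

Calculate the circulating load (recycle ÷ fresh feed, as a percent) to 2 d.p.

CL = 325.00 %

Let r = R/F. Size balance at 75 µm:
(1+r)d = ru + o → r = (o−d)/(d−u)
r = (91.9 − 47.7)/(47.7 − 34.1) = 44.2/13.6 = 3.2500
CL = 100·r = 325.00 %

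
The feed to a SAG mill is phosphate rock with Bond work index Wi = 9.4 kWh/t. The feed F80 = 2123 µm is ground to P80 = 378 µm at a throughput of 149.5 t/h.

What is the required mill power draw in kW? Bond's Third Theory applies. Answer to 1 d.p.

P = 417.8 kW

W = 10 Wi (P80^-0.5 − F80^-0.5)
W = 10·9.4·(1/√378 − 1/√2123) = 10·9.4·(0.029731) = 2.7947 kWh/t
P = W·T = 2.7947·149.5 = 417.8 kW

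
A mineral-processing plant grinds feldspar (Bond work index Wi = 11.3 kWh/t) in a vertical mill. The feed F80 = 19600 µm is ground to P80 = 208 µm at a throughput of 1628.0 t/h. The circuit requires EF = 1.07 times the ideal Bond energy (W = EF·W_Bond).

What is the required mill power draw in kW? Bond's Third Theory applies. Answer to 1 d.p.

W_Bond = 10·Wi·(1/√P₈₀ − 1/√F₈₀)
W = 10·11.3·(1/√208 − 1/√19600) = 10·11.3·(0.062195) = 7.0280 kWh/t
With EF = 1.07: W = 7.0280·1.07 = 7.5200 kWh/t
P = W·T = 7.5200·1628.0 = 12242.5 kW

P = 12242.5 kW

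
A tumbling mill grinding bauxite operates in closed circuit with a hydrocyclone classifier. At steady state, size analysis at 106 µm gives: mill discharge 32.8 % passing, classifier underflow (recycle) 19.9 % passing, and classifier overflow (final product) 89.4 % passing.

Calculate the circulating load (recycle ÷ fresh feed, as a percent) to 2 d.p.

CL = 438.76 %

Two-product formula at 106 µm:
r = (o − d)/(d − u)
r = (89.4 − 32.8)/(32.8 − 19.9) = 56.6/12.9 = 4.3876
CL = 100·r = 438.76 %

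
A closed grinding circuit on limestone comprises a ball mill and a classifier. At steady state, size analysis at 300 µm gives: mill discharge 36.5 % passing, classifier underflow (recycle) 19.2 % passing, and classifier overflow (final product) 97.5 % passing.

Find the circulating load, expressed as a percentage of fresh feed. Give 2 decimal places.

Mass balance on the −300 µm fraction:
Fd + Rd = Ru + Fo ⇒ R/F = (o−d)/(d−u)
r = (97.5 − 36.5)/(36.5 − 19.2) = 61.0/17.3 = 3.5260
CL = 100·r = 352.60 %

CL = 352.60 %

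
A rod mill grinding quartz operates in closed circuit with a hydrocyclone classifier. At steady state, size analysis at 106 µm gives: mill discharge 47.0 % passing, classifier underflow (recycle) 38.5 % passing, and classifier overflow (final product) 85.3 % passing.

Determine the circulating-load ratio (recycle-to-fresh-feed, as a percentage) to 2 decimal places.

CL = 450.59 %

Balance %-passing 106 µm (r = R/F):
d + r·d = r·u + o → r(d−u) = o−d
r = (85.3 − 47.0)/(47.0 − 38.5) = 38.3/8.5 = 4.5059
CL = 100·r = 450.59 %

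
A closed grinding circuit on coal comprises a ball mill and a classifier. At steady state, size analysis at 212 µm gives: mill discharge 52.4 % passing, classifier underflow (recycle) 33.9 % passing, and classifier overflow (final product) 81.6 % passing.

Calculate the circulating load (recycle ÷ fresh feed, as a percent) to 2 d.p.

CL = 157.84 %

Two-product formula at 212 µm:
(1+r)d = ru + o → r = (o−d)/(d−u)
r = (81.6 − 52.4)/(52.4 − 33.9) = 29.2/18.5 = 1.5784
CL = 100·r = 157.84 %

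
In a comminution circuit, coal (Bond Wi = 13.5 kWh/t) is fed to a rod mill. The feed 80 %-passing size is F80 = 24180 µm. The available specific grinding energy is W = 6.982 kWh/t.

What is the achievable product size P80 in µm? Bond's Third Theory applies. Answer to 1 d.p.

P80 = 295.7 µm

W = 10·Wi·[P80^(−½) − F80^(−½)]
P80^-0.5 = F80^-0.5 + W/(10 Wi)
  = 6.9820/(10·13.5) + 1/√24180 = 0.051719 + 0.006431 = 0.058149
P80 = (1/0.058149)² = 17.1971² = 295.74 µm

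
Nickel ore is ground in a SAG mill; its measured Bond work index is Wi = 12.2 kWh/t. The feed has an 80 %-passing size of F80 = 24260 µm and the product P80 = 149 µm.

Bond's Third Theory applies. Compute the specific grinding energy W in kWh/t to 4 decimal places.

W = 10·Wi·(P80^(-½) − F80^(-½))
1/√149 = 0.081923;  1/√24260 = 0.006420
W = 10·12.2·(0.081923 − 0.006420) = 9.2114 kWh/t

W = 9.2114 kWh/t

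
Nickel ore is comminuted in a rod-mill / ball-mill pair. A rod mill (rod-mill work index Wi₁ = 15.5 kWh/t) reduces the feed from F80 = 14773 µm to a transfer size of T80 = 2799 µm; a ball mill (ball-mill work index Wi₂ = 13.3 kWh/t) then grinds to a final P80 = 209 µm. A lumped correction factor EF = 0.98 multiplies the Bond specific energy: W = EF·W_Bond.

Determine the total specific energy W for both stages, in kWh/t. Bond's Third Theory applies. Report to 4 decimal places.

W = 8.1736 kWh/t

W = 10 Wi (P80^-0.5 − F80^-0.5)
Stage 1 (14773→2799 µm, Wi₁=15.5): W₁ = 10·15.5·(0.018902 − 0.008227) = 1.6545 kWh/t
Stage 2 (2799→209 µm, Wi₂=13.3): W₂ = 10·13.3·(0.069171 − 0.018902) = 6.6859 kWh/t
W = W₁ + W₂ = 1.6545 + 6.6859 = 8.3404 kWh/t
Corrected W = EF·W_Bond = 0.98·8.3404 = 8.1736 kWh/t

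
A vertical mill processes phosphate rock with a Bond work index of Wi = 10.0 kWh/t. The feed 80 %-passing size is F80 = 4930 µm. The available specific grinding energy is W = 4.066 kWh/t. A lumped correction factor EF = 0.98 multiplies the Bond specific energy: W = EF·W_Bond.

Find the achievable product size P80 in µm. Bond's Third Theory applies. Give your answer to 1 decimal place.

W = 10·Wi·[P80^(−½) − F80^(−½)]
W_Bond = W / EF = 4.066 / 0.98 = 4.1490 kWh/t
1/√P80 = 1/√F80 + W_Bond/(10·Wi)
  = 4.1490/(10·10.0) + 1/√4930 = 0.041490 + 0.014242 = 0.055732
P80 = (1/0.055732)² = 17.9430² = 321.95 µm

P80 = 322.0 µm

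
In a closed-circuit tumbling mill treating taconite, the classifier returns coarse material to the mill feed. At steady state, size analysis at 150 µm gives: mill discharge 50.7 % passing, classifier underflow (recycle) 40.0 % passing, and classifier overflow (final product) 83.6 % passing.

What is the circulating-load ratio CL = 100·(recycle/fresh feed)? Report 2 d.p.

Mass balance on the −150 µm fraction:
r = (o − d)/(d − u)
r = (83.6 − 50.7)/(50.7 − 40.0) = 32.9/10.7 = 3.0748
CL = 100·r = 307.48 %

CL = 307.48 %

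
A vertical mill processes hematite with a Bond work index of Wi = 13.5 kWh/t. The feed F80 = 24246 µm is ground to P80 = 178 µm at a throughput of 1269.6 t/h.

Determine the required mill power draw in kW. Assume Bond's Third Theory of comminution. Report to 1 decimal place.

P = 11745.9 kW

W = 10 Wi (P80^-0.5 − F80^-0.5)
W = 10·13.5·(1/√178 − 1/√24246) = 10·13.5·(0.068531) = 9.2517 kWh/t
Mill draw = 9.2517 × 1269.6 = 11745.9 kW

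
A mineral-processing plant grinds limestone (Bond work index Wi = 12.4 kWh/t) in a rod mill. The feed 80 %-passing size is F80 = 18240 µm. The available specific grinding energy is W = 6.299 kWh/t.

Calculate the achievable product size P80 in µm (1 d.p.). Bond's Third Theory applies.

P80 = 295.2 µm

W_Bond = 10·Wi·(1/√P₈₀ − 1/√F₈₀)
P80^(−½) = W/(10 Wi) + F80^(−½)
  = 6.2990/(10·12.4) + 1/√18240 = 0.050798 + 0.007404 = 0.058203
P80 = (1/0.058203)² = 17.1813² = 295.20 µm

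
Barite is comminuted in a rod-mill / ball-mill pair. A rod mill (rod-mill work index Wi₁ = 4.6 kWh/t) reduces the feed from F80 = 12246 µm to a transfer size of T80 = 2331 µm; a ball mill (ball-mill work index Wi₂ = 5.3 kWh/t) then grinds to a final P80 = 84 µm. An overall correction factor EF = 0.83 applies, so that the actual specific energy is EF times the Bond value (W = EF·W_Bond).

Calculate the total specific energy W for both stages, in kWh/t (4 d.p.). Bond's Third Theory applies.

W = 4.3343 kWh/t

W_Bond = 10·Wi·(1/√P₈₀ − 1/√F₈₀)
Stage 1 (12246→2331 µm, Wi₁=4.6): W₁ = 10·4.6·(0.020712 − 0.009037) = 0.5371 kWh/t
Stage 2 (2331→84 µm, Wi₂=5.3): W₂ = 10·5.3·(0.109109 − 0.020712) = 4.6850 kWh/t
W = W₁ + W₂ = 0.5371 + 4.6850 = 5.2221 kWh/t
With EF = 0.83: W = 5.2221·0.83 = 4.3343 kWh/t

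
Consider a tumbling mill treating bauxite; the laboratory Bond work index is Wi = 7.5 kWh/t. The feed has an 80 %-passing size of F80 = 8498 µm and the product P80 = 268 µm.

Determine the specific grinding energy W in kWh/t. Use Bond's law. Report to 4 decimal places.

W = 10·Wi·[P80^(−½) − F80^(−½)]
1/√268 = 0.061085;  1/√8498 = 0.010848
W = 10·7.5·(0.061085 − 0.010848) = 3.7678 kWh/t

W = 3.7678 kWh/t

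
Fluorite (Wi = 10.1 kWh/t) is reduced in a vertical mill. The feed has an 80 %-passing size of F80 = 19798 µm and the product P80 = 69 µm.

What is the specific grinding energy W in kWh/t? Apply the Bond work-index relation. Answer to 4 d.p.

W = 10 Wi (1/√P80 − 1/√F80)  [Bond]
1/√69 = 0.120386;  1/√19798 = 0.007107
W = 10·10.1·(0.120386 − 0.007107) = 11.4412 kWh/t

W = 11.4412 kWh/t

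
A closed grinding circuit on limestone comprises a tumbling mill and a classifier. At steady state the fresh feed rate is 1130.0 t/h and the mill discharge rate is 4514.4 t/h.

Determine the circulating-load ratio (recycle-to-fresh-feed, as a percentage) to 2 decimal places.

CL = 299.50 %

Mill node: discharge = fresh + recycle.
R = M − F = 4514.4 − 1130.0 = 3384.4 t/h
CL = 100·R/F = 100·3384.4/1130.0 = 299.50 %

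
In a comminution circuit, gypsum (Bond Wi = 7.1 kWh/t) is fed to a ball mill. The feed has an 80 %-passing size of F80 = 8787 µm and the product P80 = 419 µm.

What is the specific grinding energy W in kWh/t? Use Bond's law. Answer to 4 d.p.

W = 10 Wi / √P80 − 10 Wi / √F80
1/√419 = 0.048853;  1/√8787 = 0.010668
W = 10·7.1·(0.048853 − 0.010668) = 2.7112 kWh/t

W = 2.7112 kWh/t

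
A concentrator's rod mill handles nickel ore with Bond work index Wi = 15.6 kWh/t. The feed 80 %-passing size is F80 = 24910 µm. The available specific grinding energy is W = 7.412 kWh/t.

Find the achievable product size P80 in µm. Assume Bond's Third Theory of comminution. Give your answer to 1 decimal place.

P80 = 344.9 µm

W_Bond = 10·Wi·(1/√P₈₀ − 1/√F₈₀)
P80^-0.5 = F80^-0.5 + W/(10 Wi)
  = 7.4120/(10·15.6) + 1/√24910 = 0.047513 + 0.006336 = 0.053849
P80 = (1/0.053849)² = 18.5705² = 344.86 µm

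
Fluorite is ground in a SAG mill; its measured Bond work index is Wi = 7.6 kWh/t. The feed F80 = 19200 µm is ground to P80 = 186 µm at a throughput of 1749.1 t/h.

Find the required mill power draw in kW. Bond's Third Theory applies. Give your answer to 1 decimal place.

P = 8787.7 kW

W_Bond = 10·Wi·(1/√P₈₀ − 1/√F₈₀)
W = 10·7.6·(1/√186 − 1/√19200) = 10·7.6·(0.066107) = 5.0241 kWh/t
P = W·T = 5.0241·1749.1 = 8787.7 kW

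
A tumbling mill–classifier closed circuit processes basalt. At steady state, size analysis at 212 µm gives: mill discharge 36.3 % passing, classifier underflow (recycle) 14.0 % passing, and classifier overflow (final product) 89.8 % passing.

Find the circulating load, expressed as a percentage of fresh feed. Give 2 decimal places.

Balance %-passing 212 µm (r = R/F):
(1+r)d = ru + o → r = (o−d)/(d−u)
r = (89.8 − 36.3)/(36.3 − 14.0) = 53.5/22.3 = 2.3991
CL = 100·r = 239.91 %

CL = 239.91 %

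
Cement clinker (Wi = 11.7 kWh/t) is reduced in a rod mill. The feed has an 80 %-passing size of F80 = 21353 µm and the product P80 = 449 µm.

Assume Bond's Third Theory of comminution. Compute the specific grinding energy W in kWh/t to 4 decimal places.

W = 4.7209 kWh/t

W = 10·Wi·[P80^(−½) − F80^(−½)]
1/√449 = 0.047193;  1/√21353 = 0.006843
W = 10·11.7·(0.047193 − 0.006843) = 4.7209 kWh/t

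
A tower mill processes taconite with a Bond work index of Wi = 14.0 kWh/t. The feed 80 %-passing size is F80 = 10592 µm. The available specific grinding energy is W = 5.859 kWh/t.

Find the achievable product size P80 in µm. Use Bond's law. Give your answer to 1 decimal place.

W = 10 Wi / √P80 − 10 Wi / √F80
P80^(−½) = W/(10 Wi) + F80^(−½)
  = 5.8590/(10·14.0) + 1/√10592 = 0.041850 + 0.009717 = 0.051567
P80 = (1/0.051567)² = 19.3924² = 376.07 µm

P80 = 376.1 µm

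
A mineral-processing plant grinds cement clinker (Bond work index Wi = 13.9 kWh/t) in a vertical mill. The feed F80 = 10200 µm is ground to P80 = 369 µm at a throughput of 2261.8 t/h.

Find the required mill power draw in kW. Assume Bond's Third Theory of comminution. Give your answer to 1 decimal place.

Bond: W = 10·Wi·(1/√P80 − 1/√F80)
W = 10·13.9·(1/√369 − 1/√10200) = 10·13.9·(0.042156) = 5.8597 kWh/t
Mill draw = 5.8597 × 2261.8 = 13253.6 kW

P = 13253.6 kW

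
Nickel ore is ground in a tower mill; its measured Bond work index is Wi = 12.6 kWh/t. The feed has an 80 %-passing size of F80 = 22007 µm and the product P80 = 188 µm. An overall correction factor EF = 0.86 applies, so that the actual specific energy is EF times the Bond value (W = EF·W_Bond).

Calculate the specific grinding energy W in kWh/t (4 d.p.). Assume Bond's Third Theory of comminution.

W = 10·Wi·[P80^(−½) − F80^(−½)]
1/√188 = 0.072932;  1/√22007 = 0.006741
W = 10·12.6·(0.072932 − 0.006741) = 8.3401 kWh/t
W_actual = 0.86 × 8.3401 = 7.1725 kWh/t

W = 7.1725 kWh/t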